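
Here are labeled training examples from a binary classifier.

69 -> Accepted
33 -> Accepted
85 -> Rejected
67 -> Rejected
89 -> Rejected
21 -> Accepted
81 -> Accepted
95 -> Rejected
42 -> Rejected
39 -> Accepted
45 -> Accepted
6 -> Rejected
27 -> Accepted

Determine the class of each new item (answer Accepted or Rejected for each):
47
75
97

Rejected, Accepted, Rejected

The classifier is using: ≡ 3 (mod 6).
Rejected: 47, since 47 mod 6 = 5. Accepted: 75, since 75 mod 6 = 3. Rejected: 97, since 97 mod 6 = 1.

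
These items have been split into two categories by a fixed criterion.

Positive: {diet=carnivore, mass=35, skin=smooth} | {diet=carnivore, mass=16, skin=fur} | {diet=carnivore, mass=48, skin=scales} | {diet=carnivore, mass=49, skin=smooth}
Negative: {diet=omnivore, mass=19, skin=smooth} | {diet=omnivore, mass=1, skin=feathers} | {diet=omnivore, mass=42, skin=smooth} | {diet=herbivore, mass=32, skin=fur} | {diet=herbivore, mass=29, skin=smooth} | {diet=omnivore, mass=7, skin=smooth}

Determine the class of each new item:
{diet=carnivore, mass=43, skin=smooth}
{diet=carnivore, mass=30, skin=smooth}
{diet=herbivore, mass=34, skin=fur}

The pattern is that an item is 'Positive' exactly when: diet is carnivore.
{diet=carnivore, mass=43, skin=smooth} → diet is carnivore → Positive.
{diet=carnivore, mass=30, skin=smooth} → diet is carnivore → Positive.
{diet=herbivore, mass=34, skin=fur} → diet is herbivore → Negative.

Positive, Positive, Negative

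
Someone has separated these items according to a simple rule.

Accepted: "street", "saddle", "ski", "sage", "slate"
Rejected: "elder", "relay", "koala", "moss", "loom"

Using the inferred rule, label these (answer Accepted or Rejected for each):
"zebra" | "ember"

One predicate separates the groups cleanly: starts with 's'.
Rejected: "zebra", since starts with 'z'.
Rejected: "ember", since starts with 'e'.

Rejected, Rejected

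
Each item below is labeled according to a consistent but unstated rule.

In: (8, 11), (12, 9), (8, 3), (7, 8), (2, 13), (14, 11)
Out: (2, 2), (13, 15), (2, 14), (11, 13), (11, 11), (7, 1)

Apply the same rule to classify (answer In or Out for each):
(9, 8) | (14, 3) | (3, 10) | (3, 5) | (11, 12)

In, In, In, Out, In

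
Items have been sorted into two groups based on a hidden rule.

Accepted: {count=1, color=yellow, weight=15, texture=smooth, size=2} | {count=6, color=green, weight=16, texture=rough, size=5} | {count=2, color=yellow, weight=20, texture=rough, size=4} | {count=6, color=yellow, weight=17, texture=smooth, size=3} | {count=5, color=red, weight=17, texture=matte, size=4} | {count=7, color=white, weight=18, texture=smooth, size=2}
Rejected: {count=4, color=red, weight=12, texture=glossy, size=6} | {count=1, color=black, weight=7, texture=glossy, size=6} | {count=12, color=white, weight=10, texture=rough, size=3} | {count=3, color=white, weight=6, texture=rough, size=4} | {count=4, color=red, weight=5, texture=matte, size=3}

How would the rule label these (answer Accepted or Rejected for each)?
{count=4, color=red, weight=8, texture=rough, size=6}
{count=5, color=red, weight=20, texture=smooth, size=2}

Rejected, Accepted

'Accepted' ⟺ weight ≥ 15.
{count=4, color=red, weight=8, texture=rough, size=6}: weight = 8, lacks this property → Rejected.
{count=5, color=red, weight=20, texture=smooth, size=2}: weight = 20, checks out → Accepted.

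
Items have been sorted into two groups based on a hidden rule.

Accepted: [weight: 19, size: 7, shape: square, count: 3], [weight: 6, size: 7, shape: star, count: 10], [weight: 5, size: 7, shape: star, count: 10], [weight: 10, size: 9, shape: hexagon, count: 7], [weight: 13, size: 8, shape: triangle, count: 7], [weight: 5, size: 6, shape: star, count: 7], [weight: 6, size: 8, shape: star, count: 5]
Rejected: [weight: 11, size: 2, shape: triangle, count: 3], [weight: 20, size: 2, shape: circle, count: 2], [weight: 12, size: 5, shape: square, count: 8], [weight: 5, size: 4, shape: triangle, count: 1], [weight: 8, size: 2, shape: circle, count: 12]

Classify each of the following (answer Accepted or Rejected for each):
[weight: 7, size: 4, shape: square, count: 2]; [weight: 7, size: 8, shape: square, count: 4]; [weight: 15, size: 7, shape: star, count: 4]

Rejected, Accepted, Accepted

The distinguishing property — size ≥ 6 — holds for all the 'Accepted' cases and none of the 'Rejected' cases.
[weight: 7, size: 4, shape: square, count: 2]: size = 4 — does not satisfy this, so Rejected. [weight: 7, size: 8, shape: square, count: 4]: size = 8 — checks out, so Accepted. [weight: 15, size: 7, shape: star, count: 4]: size = 7 — checks out, so Accepted.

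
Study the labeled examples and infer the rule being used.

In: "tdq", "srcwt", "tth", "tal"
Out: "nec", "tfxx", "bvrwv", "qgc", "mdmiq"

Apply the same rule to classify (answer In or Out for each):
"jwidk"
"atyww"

The common property of the 'In' items is: odd length AND contains 't'. No 'Out' item has it.
"jwidk" — length 5, no 't', hence Out. "atyww" — length 5, has 't', hence In.

Out, In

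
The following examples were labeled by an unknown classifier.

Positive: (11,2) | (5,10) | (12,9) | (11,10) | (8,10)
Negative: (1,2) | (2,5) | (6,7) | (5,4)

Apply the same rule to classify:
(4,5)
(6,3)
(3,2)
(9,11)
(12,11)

Negative, Negative, Negative, Positive, Positive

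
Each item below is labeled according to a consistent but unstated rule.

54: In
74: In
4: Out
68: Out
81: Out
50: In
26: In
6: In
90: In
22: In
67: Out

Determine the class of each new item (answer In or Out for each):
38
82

In, In

The distinguishing property — ≡ 2 (mod 4) — holds for all the 'In' cases and none of the 'Out' cases.
38: 38 mod 4 = 2, qualifies → In.
82: 82 mod 4 = 2, qualifies → In.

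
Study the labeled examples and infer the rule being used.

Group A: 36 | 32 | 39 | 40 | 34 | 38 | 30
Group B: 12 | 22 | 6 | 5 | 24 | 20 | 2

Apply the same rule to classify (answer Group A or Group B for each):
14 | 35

Group B, Group A

Rule: at least 30. This holds for each 'Group A' example and fails for each 'Group B' one.
14 → 14 < 30 → Group B. 35 → 35 ≥ 30 → Group A.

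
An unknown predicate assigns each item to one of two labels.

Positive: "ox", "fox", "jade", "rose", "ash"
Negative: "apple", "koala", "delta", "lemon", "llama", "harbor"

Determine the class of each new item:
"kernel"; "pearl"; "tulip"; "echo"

The distinguishing property — length ≤ 4 — holds for all the 'Positive' cases and none of the 'Negative' cases.

Negative, Negative, Negative, Positive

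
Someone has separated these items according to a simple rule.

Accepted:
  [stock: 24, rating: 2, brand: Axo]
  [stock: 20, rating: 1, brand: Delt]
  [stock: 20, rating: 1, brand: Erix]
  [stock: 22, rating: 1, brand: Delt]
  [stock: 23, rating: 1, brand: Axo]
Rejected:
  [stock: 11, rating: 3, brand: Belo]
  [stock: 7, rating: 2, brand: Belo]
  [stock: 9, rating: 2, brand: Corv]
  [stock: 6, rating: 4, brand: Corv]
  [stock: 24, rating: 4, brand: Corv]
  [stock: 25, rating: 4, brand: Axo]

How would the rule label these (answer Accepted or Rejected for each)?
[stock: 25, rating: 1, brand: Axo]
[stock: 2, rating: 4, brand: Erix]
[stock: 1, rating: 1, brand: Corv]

Every 'Accepted' example satisfies: stock ≥ 11 AND rating ≤ 2. None of the 'Rejected' examples do.
[stock: 25, rating: 1, brand: Axo]: Accepted (stock = 25, rating = 1). [stock: 2, rating: 4, brand: Erix]: Rejected (stock = 2, rating = 4). [stock: 1, rating: 1, brand: Corv]: Rejected (stock = 1, rating = 1).

Accepted, Rejected, Rejected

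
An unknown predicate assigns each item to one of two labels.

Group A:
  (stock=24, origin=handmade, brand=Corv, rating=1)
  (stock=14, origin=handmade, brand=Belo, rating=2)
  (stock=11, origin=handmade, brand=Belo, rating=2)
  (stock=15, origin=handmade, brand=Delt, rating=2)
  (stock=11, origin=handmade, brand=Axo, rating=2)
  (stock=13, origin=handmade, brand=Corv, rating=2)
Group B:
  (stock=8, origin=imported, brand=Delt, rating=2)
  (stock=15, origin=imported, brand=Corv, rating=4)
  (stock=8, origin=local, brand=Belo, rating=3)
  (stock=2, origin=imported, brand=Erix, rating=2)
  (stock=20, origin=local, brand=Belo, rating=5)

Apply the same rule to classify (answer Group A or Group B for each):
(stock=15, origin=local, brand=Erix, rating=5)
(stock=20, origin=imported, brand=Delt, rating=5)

Group B, Group B

'Group A' ⟺ origin is handmade.
(stock=15, origin=local, brand=Erix, rating=5): origin is local, fails this test → Group B. (stock=20, origin=imported, brand=Delt, rating=5): origin is imported, fails this test → Group B.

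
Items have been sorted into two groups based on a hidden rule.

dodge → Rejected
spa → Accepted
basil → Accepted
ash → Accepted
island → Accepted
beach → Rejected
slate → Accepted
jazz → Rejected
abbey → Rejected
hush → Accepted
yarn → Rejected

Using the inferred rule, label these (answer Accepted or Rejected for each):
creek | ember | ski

Comparing the two groups points to one rule — contains 's'.
creek — no 's', hence Rejected.
ember — no 's', hence Rejected.
ski — has 's', hence Accepted.

Rejected, Rejected, Accepted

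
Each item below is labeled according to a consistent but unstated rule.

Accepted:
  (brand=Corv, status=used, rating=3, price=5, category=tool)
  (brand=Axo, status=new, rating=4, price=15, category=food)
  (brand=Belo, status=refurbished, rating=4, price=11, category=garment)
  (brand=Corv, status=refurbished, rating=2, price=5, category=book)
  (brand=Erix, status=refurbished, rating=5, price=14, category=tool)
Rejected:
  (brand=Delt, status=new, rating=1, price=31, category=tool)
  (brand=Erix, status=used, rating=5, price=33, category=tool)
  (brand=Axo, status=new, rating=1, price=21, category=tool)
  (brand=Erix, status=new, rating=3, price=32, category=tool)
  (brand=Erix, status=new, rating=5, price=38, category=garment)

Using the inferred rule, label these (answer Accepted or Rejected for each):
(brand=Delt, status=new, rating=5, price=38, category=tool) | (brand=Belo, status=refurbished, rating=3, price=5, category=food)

Rejected, Accepted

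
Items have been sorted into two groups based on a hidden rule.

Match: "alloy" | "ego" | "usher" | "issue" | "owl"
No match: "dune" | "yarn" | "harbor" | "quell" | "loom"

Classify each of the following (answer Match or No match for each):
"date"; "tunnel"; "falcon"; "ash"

No match, No match, No match, Match

The simplest hypothesis consistent with all the labels is: starts with a vowel.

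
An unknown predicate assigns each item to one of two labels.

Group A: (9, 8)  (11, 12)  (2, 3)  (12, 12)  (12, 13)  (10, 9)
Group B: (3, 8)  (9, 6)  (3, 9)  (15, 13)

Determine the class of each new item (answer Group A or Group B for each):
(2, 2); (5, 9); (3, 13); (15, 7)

Group A, Group B, Group B, Group B

The distinguishing property — |first − second| ≤ 1 — holds for all the 'Group A' cases and none of the 'Group B' cases.
(2, 2): |2−2| = 0 — matches, so Group A. (5, 9): |5−9| = 4 — lacks this property, so Group B. (3, 13): |3−13| = 10 — lacks this property, so Group B. (15, 7): |15−7| = 8 — lacks this property, so Group B.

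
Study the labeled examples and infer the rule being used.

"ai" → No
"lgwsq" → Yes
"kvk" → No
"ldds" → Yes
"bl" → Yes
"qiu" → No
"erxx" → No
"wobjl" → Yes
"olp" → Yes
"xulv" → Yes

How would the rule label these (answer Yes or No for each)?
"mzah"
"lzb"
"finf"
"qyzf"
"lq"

Rule: contains 'l'. This holds for each 'Yes' example and fails for each 'No' one.

No, Yes, No, No, Yes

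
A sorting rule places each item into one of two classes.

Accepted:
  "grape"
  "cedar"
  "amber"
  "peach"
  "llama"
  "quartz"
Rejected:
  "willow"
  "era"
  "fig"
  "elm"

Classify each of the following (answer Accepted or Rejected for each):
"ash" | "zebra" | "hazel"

Rejected, Accepted, Accepted

The classifier is using: length ≥ 5 AND contains 'a'.
"ash" — length 3, has 'a', hence Rejected. "zebra" — length 5, has 'a', hence Accepted. "hazel" — length 5, has 'a', hence Accepted.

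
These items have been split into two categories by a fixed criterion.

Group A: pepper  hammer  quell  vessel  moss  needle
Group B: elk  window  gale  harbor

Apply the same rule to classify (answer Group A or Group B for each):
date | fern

Every 'Group A' example satisfies: has a double letter. None of the 'Group B' examples do.
date: Group B (no doubled letter). fern: Group B (no doubled letter).

Group B, Group B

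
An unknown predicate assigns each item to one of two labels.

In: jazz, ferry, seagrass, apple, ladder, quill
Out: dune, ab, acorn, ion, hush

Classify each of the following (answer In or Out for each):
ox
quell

Looking at the examples, the only property every 'In' case has and every 'Out' case lacks is: has a double letter.

Out, In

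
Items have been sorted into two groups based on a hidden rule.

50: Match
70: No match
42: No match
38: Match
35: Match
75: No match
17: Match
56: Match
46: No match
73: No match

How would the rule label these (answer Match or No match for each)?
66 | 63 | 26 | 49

No match, No match, Match, No match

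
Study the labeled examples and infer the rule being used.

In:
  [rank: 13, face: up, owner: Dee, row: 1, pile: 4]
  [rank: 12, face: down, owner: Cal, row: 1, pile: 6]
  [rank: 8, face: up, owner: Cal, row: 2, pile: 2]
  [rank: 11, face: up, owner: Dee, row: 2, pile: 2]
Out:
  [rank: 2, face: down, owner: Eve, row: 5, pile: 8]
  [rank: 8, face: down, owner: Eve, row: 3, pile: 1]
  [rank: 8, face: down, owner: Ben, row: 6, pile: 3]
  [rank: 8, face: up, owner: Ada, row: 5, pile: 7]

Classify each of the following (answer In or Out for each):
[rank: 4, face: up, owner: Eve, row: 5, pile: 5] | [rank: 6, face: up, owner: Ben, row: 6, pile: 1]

A rule that fits every label: row ≤ 2 — true of each 'In' example, false of each 'Out' one.
[rank: 4, face: up, owner: Eve, row: 5, pile: 5]: Out (row = 5). [rank: 6, face: up, owner: Ben, row: 6, pile: 1]: Out (row = 6).

Out, Out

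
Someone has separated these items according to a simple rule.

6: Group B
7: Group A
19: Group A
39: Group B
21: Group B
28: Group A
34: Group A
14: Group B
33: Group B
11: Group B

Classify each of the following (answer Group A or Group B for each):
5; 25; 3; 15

Rule: ≡ 1 (mod 3). This holds for each 'Group A' example and fails for each 'Group B' one.
5 — 5 mod 3 = 2, hence Group B. 25 — 25 mod 3 = 1, hence Group A. 3 — 3 mod 3 = 0, hence Group B. 15 — 15 mod 3 = 0, hence Group B.

Group B, Group A, Group B, Group B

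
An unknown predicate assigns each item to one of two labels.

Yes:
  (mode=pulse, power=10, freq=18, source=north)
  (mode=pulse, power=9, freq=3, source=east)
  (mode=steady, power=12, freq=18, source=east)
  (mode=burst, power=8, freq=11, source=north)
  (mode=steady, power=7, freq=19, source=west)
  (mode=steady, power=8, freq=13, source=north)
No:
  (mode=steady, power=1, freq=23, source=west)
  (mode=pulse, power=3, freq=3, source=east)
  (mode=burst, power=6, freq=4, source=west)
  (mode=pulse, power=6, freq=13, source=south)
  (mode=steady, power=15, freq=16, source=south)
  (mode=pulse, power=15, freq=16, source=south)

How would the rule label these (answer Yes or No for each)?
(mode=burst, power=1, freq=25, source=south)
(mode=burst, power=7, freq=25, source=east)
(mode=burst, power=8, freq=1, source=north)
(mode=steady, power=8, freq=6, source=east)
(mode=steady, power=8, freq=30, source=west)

No, Yes, Yes, Yes, Yes

Every 'Yes' example satisfies: power ≥ 7 AND power ≤ 12. None of the 'No' examples do.
No: (mode=burst, power=1, freq=25, source=south), since power = 1.
Yes: (mode=burst, power=7, freq=25, source=east), since power = 7.
Yes: (mode=burst, power=8, freq=1, source=north), since power = 8.
Yes: (mode=steady, power=8, freq=6, source=east), since power = 8.
Yes: (mode=steady, power=8, freq=30, source=west), since power = 8.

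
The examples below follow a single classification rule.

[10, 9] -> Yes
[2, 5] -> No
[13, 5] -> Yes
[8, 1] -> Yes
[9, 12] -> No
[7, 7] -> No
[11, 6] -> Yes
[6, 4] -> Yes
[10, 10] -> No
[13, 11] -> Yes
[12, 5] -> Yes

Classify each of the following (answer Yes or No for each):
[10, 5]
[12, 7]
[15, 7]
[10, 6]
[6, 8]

Yes, Yes, Yes, Yes, No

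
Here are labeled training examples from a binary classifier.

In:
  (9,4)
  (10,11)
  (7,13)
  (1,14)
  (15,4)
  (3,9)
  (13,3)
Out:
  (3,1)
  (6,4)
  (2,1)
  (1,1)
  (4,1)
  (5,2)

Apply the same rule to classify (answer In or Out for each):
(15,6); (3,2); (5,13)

The distinguishing property — sum ≥ 12 — holds for all the 'In' cases and none of the 'Out' cases.

In, Out, In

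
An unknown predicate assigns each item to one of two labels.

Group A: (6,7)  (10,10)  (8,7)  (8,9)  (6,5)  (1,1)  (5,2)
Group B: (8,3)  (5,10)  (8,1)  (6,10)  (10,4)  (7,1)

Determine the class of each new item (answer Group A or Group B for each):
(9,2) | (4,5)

Group B, Group A

The distinguishing property — |first − second| ≤ 3 — holds for all the 'Group A' cases and none of the 'Group B' cases.
Group B: (9,2), since |9−2| = 7. Group A: (4,5), since |4−5| = 1.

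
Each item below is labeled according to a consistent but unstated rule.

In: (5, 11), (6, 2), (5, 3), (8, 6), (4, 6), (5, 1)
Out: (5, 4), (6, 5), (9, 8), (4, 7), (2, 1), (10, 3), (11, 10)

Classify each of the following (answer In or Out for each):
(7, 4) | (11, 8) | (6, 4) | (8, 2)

Looking at the examples, the only property every 'In' case has and every 'Out' case lacks is: sum is even.
(7, 4) → 7+4 = 11 → Out.
(11, 8) → 11+8 = 19 → Out.
(6, 4) → 6+4 = 10 → In.
(8, 2) → 8+2 = 10 → In.

Out, Out, In, In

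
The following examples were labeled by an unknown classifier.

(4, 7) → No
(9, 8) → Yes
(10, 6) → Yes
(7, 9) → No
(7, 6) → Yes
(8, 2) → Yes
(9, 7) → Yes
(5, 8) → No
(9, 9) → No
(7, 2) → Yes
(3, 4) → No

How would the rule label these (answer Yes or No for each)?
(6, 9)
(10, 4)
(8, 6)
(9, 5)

No, Yes, Yes, Yes

Comparing the two groups points to one rule — first > second.
No: (6, 9), since 6 < 9.
Yes: (10, 4), since 10 > 4.
Yes: (8, 6), since 8 > 6.
Yes: (9, 5), since 9 > 5.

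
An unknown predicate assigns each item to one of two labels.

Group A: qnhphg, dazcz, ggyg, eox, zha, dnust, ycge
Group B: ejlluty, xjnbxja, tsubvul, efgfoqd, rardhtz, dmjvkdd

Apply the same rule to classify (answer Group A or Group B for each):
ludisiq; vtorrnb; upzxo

Group B, Group B, Group A

All 'Group A' examples share one property — length ≤ 6 — and every 'Group B' example lacks it.
Group B: ludisiq, since length 7. Group B: vtorrnb, since length 7. Group A: upzxo, since length 5.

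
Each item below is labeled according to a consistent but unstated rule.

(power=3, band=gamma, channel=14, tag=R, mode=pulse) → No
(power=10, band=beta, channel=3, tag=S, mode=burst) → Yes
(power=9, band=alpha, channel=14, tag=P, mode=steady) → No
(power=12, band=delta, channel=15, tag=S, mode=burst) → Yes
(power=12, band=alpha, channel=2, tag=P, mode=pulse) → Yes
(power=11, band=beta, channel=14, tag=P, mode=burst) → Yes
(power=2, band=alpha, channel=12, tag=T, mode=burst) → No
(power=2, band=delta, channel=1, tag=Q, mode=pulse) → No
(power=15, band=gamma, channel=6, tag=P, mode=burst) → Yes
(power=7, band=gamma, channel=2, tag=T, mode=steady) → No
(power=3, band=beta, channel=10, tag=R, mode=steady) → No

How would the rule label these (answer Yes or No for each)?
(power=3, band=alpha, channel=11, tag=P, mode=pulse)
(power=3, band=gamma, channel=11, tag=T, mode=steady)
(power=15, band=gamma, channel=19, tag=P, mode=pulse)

The rule appears to be: power ≥ 10.
(power=3, band=alpha, channel=11, tag=P, mode=pulse): power = 3, does not fit → No. (power=3, band=gamma, channel=11, tag=T, mode=steady): power = 3, does not fit → No. (power=15, band=gamma, channel=19, tag=P, mode=pulse): power = 15, passes → Yes.

No, No, Yes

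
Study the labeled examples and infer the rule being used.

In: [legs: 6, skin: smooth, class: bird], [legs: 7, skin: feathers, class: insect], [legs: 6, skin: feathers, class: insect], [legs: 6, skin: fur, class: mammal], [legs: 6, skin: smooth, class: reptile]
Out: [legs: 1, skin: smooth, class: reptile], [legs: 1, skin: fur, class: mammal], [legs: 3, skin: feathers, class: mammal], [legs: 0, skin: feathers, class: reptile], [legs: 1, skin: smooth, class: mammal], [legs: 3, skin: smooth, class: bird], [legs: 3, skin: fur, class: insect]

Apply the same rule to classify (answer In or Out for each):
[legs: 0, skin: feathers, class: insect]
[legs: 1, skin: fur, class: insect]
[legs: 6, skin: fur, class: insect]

Rule: legs ≥ 6. This holds for each 'In' example and fails for each 'Out' one.
[legs: 0, skin: feathers, class: insect] → legs = 0 → Out.
[legs: 1, skin: fur, class: insect] → legs = 1 → Out.
[legs: 6, skin: fur, class: insect] → legs = 6 → In.

Out, Out, In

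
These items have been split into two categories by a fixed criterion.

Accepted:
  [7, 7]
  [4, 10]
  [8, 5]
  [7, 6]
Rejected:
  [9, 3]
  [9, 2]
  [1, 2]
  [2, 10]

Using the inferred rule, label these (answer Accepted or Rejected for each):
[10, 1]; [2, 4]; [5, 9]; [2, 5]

All 'Accepted' examples share one property — sum ≥ 13 — and every 'Rejected' example lacks it.

Rejected, Rejected, Accepted, Rejected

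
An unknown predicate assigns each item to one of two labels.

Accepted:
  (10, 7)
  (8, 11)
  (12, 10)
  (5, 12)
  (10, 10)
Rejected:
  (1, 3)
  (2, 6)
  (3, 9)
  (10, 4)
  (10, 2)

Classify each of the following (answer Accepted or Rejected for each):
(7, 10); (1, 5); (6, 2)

The distinguishing property — sum ≥ 17 — holds for all the 'Accepted' cases and none of the 'Rejected' cases.

Accepted, Rejected, Rejected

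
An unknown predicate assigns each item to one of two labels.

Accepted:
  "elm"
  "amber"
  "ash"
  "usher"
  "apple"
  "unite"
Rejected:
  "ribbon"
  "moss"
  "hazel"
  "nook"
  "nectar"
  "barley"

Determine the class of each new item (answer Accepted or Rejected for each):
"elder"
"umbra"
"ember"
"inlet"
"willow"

The classifier is using: starts with a vowel.
Accepted: "elder", since starts with 'e'.
Accepted: "umbra", since starts with 'u'.
Accepted: "ember", since starts with 'e'.
Accepted: "inlet", since starts with 'i'.
Rejected: "willow", since starts with 'w'.

Accepted, Accepted, Accepted, Accepted, Rejected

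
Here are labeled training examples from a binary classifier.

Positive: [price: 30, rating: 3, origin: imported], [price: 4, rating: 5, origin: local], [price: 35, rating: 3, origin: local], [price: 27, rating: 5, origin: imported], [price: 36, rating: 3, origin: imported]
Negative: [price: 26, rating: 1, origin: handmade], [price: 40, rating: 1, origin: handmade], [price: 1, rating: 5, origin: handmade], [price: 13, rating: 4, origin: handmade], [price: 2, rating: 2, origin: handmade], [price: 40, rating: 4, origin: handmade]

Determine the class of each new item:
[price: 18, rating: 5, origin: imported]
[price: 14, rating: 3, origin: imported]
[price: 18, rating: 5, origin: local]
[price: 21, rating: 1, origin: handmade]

Checking candidate rules against both groups, what survives is: origin is not handmade.
[price: 18, rating: 5, origin: imported]: origin is imported, meets the rule → Positive. [price: 14, rating: 3, origin: imported]: origin is imported, meets the rule → Positive. [price: 18, rating: 5, origin: local]: origin is local, meets the rule → Positive. [price: 21, rating: 1, origin: handmade]: origin is handmade, doesn't match → Negative.

Positive, Positive, Positive, Negative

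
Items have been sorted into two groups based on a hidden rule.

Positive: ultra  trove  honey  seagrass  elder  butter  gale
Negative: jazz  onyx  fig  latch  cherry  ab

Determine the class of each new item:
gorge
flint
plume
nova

Positive, Negative, Positive, Positive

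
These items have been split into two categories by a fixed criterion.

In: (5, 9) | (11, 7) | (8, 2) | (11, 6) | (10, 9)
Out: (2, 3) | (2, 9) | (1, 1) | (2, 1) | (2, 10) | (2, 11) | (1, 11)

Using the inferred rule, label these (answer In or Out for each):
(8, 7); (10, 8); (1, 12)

In, In, Out

Every 'In' example satisfies: first ≥ 3. None of the 'Out' examples do.
In: (8, 7), since first 8.
In: (10, 8), since first 10.
Out: (1, 12), since first 1.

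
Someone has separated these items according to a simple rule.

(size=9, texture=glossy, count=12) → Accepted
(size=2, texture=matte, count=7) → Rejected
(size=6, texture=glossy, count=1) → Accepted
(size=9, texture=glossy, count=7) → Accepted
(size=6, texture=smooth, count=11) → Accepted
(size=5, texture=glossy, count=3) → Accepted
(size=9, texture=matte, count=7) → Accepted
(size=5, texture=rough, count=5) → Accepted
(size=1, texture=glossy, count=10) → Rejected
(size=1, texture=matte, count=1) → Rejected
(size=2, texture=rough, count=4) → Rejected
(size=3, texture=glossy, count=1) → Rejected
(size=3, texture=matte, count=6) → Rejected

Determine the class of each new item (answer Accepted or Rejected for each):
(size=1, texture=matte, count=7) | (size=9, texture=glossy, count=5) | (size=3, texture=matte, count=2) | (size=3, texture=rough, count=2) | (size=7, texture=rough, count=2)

'Accepted' ⟺ size ≥ 5.
(size=1, texture=matte, count=7): size = 1, doesn't match → Rejected. (size=9, texture=glossy, count=5): size = 9, fits → Accepted. (size=3, texture=matte, count=2): size = 3, doesn't match → Rejected. (size=3, texture=rough, count=2): size = 3, doesn't match → Rejected. (size=7, texture=rough, count=2): size = 7, fits → Accepted.

Rejected, Accepted, Rejected, Rejected, Accepted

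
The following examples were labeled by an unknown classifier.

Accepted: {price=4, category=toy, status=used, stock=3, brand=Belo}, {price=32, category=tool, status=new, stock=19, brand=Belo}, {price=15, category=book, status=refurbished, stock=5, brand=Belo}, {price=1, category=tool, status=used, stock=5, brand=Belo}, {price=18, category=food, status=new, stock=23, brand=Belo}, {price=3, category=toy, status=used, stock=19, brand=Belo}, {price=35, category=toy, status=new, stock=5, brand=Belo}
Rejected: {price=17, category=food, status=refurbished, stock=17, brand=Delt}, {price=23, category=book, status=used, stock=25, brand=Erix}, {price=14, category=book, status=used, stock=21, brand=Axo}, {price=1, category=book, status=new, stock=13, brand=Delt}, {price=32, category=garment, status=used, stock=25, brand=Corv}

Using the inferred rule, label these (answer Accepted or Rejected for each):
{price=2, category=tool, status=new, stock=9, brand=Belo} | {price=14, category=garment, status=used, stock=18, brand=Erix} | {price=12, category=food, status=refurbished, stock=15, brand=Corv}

Every 'Accepted' example satisfies: brand is Belo. None of the 'Rejected' examples do.

Accepted, Rejected, Rejected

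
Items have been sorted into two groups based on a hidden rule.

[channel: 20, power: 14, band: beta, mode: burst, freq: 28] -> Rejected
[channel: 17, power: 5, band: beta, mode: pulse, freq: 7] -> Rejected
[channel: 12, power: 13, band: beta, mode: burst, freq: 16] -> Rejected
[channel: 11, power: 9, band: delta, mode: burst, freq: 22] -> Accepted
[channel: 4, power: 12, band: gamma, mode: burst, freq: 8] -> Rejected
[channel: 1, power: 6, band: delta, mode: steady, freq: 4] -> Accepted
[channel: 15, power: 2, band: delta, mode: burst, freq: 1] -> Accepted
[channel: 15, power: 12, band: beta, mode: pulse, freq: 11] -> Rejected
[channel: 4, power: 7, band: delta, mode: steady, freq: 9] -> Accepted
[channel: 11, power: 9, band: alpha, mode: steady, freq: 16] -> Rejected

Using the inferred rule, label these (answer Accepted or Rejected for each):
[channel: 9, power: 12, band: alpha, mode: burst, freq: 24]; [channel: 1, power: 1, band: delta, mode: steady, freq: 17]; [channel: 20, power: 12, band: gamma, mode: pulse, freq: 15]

Rejected, Accepted, Rejected

One predicate separates the groups cleanly: band is delta.
[channel: 9, power: 12, band: alpha, mode: burst, freq: 24] → band is alpha → Rejected. [channel: 1, power: 1, band: delta, mode: steady, freq: 17] → band is delta → Accepted. [channel: 20, power: 12, band: gamma, mode: pulse, freq: 15] → band is gamma → Rejected.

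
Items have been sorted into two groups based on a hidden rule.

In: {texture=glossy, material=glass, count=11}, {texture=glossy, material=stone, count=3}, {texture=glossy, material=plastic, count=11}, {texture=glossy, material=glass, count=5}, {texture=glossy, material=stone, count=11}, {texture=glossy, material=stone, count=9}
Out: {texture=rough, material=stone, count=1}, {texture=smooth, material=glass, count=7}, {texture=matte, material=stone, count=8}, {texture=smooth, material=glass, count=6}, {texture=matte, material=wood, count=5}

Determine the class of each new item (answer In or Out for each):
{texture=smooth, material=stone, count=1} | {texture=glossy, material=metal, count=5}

Out, In

All 'In' examples share one property — texture is glossy — and every 'Out' example lacks it.
{texture=smooth, material=stone, count=1}: texture is smooth — does not fit, so Out.
{texture=glossy, material=metal, count=5}: texture is glossy — qualifies, so In.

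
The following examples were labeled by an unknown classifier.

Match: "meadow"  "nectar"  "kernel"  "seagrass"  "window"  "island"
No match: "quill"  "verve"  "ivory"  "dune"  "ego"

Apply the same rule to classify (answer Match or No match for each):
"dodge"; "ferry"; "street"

Rule: length ≥ 6. This holds for each 'Match' example and fails for each 'No match' one.
"dodge": length 5, does not pass → No match.
"ferry": length 5, does not pass → No match.
"street": length 6, meets the rule → Match.

No match, No match, Match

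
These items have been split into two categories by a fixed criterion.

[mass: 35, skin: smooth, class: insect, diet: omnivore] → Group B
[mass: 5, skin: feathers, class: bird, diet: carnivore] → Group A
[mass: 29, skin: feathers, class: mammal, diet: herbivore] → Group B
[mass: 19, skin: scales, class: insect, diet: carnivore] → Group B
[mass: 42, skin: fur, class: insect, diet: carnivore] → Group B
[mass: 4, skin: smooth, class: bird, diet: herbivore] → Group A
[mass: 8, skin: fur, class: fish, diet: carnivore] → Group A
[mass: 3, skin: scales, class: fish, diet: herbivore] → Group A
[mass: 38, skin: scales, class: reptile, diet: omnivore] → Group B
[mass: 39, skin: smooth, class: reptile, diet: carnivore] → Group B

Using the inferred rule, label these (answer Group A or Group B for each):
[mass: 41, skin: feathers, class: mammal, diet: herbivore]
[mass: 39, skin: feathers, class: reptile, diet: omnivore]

Group B, Group B

The simplest hypothesis consistent with all the labels is: mass ≤ 8.
[mass: 41, skin: feathers, class: mammal, diet: herbivore] — mass = 41, hence Group B.
[mass: 39, skin: feathers, class: reptile, diet: omnivore] — mass = 39, hence Group B.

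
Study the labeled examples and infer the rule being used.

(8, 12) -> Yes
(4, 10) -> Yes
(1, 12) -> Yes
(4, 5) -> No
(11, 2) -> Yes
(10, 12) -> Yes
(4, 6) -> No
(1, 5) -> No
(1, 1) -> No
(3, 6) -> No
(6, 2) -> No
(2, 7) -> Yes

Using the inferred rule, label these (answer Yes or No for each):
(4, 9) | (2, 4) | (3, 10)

'Yes' ⟺ max ≥ 7.
(4, 9): Yes (max 9). (2, 4): No (max 4). (3, 10): Yes (max 10).

Yes, No, Yes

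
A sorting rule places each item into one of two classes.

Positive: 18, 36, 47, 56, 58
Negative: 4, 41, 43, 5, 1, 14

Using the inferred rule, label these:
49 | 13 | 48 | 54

Positive, Negative, Positive, Positive

The distinguishing property — digit sum ≥ 8 — holds for all the 'Positive' cases and none of the 'Negative' cases.
49: Positive (digit sum 4+9 = 13). 13: Negative (digit sum 1+3 = 4). 48: Positive (digit sum 4+8 = 12). 54: Positive (digit sum 5+4 = 9).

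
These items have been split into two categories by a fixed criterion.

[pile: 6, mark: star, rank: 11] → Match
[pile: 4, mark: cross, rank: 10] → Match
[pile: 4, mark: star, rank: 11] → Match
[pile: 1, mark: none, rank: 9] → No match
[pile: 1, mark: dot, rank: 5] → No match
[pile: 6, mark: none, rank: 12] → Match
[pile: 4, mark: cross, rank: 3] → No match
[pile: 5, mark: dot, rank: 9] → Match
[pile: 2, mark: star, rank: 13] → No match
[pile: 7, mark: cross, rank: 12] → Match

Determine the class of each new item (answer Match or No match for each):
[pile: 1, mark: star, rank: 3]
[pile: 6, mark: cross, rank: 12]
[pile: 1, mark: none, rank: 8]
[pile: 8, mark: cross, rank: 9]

The pattern is that an item is 'Match' exactly when: pile ≥ 4 AND rank ≥ 5.
[pile: 1, mark: star, rank: 3]: pile = 1, rank = 3, doesn't match → No match. [pile: 6, mark: cross, rank: 12]: pile = 6, rank = 12, matches → Match. [pile: 1, mark: none, rank: 8]: pile = 1, rank = 8, doesn't match → No match. [pile: 8, mark: cross, rank: 9]: pile = 8, rank = 9, matches → Match.

No match, Match, No match, Match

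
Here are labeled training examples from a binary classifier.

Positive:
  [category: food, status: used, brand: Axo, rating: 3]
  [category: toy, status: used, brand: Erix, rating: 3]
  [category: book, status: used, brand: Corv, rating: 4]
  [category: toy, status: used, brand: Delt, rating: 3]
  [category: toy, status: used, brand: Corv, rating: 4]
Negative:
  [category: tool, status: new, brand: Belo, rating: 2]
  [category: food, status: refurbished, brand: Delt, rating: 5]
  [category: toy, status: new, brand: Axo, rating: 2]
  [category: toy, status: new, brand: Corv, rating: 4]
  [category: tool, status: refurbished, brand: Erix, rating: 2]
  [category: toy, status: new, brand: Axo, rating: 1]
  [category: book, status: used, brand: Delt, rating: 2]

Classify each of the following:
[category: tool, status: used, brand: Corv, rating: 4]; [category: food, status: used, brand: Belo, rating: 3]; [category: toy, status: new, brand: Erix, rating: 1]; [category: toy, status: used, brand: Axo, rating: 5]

The rule appears to be: status is used AND rating ≥ 3.
Positive: [category: tool, status: used, brand: Corv, rating: 4], since status is used, rating = 4. Positive: [category: food, status: used, brand: Belo, rating: 3], since status is used, rating = 3. Negative: [category: toy, status: new, brand: Erix, rating: 1], since status is new, rating = 1. Positive: [category: toy, status: used, brand: Axo, rating: 5], since status is used, rating = 5.

Positive, Positive, Negative, Positive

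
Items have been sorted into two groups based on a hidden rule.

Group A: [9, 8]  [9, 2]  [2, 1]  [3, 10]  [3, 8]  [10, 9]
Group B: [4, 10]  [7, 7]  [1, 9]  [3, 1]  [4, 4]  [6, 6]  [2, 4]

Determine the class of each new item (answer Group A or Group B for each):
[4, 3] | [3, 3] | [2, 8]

Comparing the two groups points to one rule — sum is odd.
Group A: [4, 3], since 4+3 = 7. Group B: [3, 3], since 3+3 = 6. Group B: [2, 8], since 2+8 = 10.

Group A, Group B, Group B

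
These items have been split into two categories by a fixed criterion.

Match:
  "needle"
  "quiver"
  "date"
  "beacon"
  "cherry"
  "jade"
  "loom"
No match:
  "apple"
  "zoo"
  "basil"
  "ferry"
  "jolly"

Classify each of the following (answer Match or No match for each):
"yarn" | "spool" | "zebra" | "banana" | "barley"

The rule appears to be: even length.
"yarn": Match (length 4). "spool": No match (length 5). "zebra": No match (length 5). "banana": Match (length 6). "barley": Match (length 6).

Match, No match, No match, Match, Match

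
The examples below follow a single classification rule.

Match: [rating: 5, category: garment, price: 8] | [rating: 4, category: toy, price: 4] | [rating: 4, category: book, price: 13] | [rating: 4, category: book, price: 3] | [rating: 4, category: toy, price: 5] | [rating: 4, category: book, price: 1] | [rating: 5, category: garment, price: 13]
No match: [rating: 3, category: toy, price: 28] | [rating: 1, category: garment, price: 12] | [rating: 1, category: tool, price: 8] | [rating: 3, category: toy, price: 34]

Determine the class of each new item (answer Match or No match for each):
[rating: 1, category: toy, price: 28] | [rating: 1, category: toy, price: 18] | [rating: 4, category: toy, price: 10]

The pattern is that an item is 'Match' exactly when: rating ≥ 4.
[rating: 1, category: toy, price: 28] → rating = 1 → No match.
[rating: 1, category: toy, price: 18] → rating = 1 → No match.
[rating: 4, category: toy, price: 10] → rating = 4 → Match.

No match, No match, Match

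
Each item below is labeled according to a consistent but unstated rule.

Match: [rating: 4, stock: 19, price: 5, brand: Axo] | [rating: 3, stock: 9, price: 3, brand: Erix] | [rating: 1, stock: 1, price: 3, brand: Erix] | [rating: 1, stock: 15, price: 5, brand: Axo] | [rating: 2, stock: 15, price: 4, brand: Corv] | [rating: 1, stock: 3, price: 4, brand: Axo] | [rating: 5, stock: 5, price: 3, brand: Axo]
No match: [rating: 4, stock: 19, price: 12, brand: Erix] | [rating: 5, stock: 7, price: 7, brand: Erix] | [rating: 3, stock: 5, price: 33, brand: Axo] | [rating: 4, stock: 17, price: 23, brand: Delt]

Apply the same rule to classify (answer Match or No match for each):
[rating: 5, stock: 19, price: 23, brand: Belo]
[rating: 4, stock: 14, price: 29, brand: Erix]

No match, No match

A rule that fits every label: price ≤ 5 — true of each 'Match' example, false of each 'No match' one.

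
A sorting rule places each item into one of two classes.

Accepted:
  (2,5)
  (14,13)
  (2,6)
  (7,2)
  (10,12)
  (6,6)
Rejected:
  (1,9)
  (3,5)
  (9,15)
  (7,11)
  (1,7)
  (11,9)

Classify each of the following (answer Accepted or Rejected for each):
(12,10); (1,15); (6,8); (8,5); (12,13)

Accepted, Rejected, Accepted, Accepted, Accepted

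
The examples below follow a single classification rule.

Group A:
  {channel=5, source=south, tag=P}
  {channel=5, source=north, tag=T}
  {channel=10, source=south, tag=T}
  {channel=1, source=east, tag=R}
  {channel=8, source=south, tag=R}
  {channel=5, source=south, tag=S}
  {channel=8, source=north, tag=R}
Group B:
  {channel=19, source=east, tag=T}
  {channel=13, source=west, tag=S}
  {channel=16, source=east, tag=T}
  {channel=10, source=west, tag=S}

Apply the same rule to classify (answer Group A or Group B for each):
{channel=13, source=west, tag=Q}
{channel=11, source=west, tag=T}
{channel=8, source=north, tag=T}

The rule appears to be: source is south OR channel ≤ 8.
{channel=13, source=west, tag=Q}: Group B (source is west, channel = 13). {channel=11, source=west, tag=T}: Group B (source is west, channel = 11). {channel=8, source=north, tag=T}: Group A (source is north, channel = 8).

Group B, Group B, Group A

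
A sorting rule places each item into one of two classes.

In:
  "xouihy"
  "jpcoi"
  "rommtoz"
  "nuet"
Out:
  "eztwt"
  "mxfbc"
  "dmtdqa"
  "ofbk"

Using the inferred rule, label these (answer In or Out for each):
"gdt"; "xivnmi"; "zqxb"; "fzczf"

Out, In, Out, Out

Rule: has ≥ 2 vowels. This holds for each 'In' example and fails for each 'Out' one.
Out: "gdt", since 0 vowels.
In: "xivnmi", since 2 vowels.
Out: "zqxb", since 0 vowels.
Out: "fzczf", since 0 vowels.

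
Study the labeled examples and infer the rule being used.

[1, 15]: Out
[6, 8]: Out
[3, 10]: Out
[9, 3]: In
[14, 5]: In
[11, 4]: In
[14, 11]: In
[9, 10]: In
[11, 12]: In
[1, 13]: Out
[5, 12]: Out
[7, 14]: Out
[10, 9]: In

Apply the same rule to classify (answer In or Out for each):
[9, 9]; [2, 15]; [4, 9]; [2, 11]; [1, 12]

In, Out, Out, Out, Out

A rule that fits every label: first ≥ 8 — true of each 'In' example, false of each 'Out' one.
In: [9, 9], since first 9. Out: [2, 15], since first 2. Out: [4, 9], since first 4. Out: [2, 11], since first 2. Out: [1, 12], since first 1.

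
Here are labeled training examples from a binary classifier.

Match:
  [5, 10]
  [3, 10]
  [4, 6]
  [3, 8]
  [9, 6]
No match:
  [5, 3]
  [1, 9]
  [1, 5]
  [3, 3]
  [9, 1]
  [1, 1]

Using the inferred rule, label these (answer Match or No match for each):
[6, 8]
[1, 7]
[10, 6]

The simplest hypothesis consistent with all the labels is: second is even.

Match, No match, Match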